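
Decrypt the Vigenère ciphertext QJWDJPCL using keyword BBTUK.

PIDJZOBS

Repeat the key across the ciphertext: BBTUKBBT
Q(16)−B(1): 15 → P
J(9)−B(1): 8 → I
W(22)−T(19): 3 → D
D(3)−U(20): -17≡9 → J
J(9)−K(10): -1≡25 → Z
P(15)−B(1): 14 → O
C(2)−B(1): 1 → B
L(11)−T(19): -8≡18 → S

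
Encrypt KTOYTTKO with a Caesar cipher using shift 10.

K(10): 10+10=20 → U
T(19): 19+10=29≡3 → D
O(14): 14+10=24 → Y
Y(24): 24+10=34≡8 → I
T(19): 19+10=29≡3 → D
T(19): 19+10=29≡3 → D
K(10): 10+10=20 → U
O(14): 14+10=24 → Y

UDYIDDUY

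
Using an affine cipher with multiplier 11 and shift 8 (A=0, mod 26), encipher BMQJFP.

B(1): 11·1+8=19 → T
M(12): 11·12+8=140≡10 → K
Q(16): 11·16+8=184≡2 → C
J(9): 11·9+8=107≡3 → D
F(5): 11·5+8=63≡11 → L
P(15): 11·15+8=173≡17 → R

TKCDLR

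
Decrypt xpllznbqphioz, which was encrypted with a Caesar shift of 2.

x(23): 23−2=21 → v
p(15): 15−2=13 → n
l(11): 11−2=9 → j
l(11): 11−2=9 → j
z(25): 25−2=23 → x
n(13): 13−2=11 → l
b(1): 1−2=-1≡25 → z
q(16): 16−2=14 → o
p(15): 15−2=13 → n
h(7): 7−2=5 → f
i(8): 8−2=6 → g
o(14): 14−2=12 → m
z(25): 25−2=23 → x

vnjjxlzonfgmx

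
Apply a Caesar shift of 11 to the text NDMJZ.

YOXUK

N(13): 13+11=24 → Y
D(3): 3+11=14 → O
M(12): 12+11=23 → X
J(9): 9+11=20 → U
Z(25): 25+11=36≡10 → K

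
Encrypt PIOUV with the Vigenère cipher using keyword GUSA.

VCGUB

Repeat the key across the message: GUSAG
P(15)+G(6): 21 → V
I(8)+U(20): 28≡2 → C
O(14)+S(18): 32≡6 → G
U(20)+A(0): 20 → U
V(21)+G(6): 27≡1 → B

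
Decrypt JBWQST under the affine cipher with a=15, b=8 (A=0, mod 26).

The inverse of 15 mod 26 is 7, since 15·7=105≡1. Apply D(y)=7·(y−8) mod 26:
J(9): 7·(9−8)=7 → H
B(1): 7·(1−8)=-49≡3 → D
W(22): 7·(22−8)=98≡20 → U
Q(16): 7·(16−8)=56≡4 → E
S(18): 7·(18−8)=70≡18 → S
T(19): 7·(19−8)=77≡25 → Z

HDUESZ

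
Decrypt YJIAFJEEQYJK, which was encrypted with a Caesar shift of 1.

XIHZEIDDPXIJ

Y(24): 24−1=23 → X
J(9): 9−1=8 → I
I(8): 8−1=7 → H
A(0): 0−1=-1≡25 → Z
F(5): 5−1=4 → E
J(9): 9−1=8 → I
E(4): 4−1=3 → D
E(4): 4−1=3 → D
Q(16): 16−1=15 → P
Y(24): 24−1=23 → X
J(9): 9−1=8 → I
K(10): 10−1=9 → J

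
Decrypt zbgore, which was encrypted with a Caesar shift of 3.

z(25): 25−3=22 → w
b(1): 1−3=-2≡24 → y
g(6): 6−3=3 → d
o(14): 14−3=11 → l
r(17): 17−3=14 → o
e(4): 4−3=1 → b

wydlob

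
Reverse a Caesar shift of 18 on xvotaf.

fdwbin

x(23): 23−18=5 → f
v(21): 21−18=3 → d
o(14): 14−18=-4≡22 → w
t(19): 19−18=1 → b
a(0): 0−18=-18≡8 → i
f(5): 5−18=-13≡13 → n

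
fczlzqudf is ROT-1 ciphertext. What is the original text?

ebykyptce

f(5): 5−1=4 → e
c(2): 2−1=1 → b
z(25): 25−1=24 → y
l(11): 11−1=10 → k
z(25): 25−1=24 → y
q(16): 16−1=15 → p
u(20): 20−1=19 → t
d(3): 3−1=2 → c
f(5): 5−1=4 → e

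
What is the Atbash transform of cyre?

xbiv

c(2) → x(23)
y(24) → b(1)
r(17) → i(8)
e(4) → v(21)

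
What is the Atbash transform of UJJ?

U(20) → F(5)
J(9) → Q(16)
J(9) → Q(16)

FQQ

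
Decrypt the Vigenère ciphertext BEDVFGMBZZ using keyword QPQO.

Repeat the key across the ciphertext: QPQOQPQOQP
B(1)−Q(16): -15≡11 → L
E(4)−P(15): -11≡15 → P
D(3)−Q(16): -13≡13 → N
V(21)−O(14): 7 → H
F(5)−Q(16): -11≡15 → P
G(6)−P(15): -9≡17 → R
M(12)−Q(16): -4≡22 → W
B(1)−O(14): -13≡13 → N
Z(25)−Q(16): 9 → J
Z(25)−P(15): 10 → K

LPNHPRWNJK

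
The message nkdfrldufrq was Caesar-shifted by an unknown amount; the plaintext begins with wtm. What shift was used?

From the crib: n(13)−w(22)=-9≡17, so the shift is 17.

17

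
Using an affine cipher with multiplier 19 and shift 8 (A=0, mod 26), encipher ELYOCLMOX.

GJWOUJCOD

E(4): 19·4+8=84≡6 → G
L(11): 19·11+8=217≡9 → J
Y(24): 19·24+8=464≡22 → W
O(14): 19·14+8=274≡14 → O
C(2): 19·2+8=46≡20 → U
L(11): 19·11+8=217≡9 → J
M(12): 19·12+8=236≡2 → C
O(14): 19·14+8=274≡14 → O
X(23): 19·23+8=445≡3 → D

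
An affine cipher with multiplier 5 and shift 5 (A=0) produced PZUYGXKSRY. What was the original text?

CEDJVOBNSJ

The inverse of 5 mod 26 is 21, since 5·21=105≡1. Apply D(y)=21·(y−5) mod 26:
P(15): 21·(15−5)=210≡2 → C
Z(25): 21·(25−5)=420≡4 → E
U(20): 21·(20−5)=315≡3 → D
Y(24): 21·(24−5)=399≡9 → J
G(6): 21·(6−5)=21 → V
X(23): 21·(23−5)=378≡14 → O
K(10): 21·(10−5)=105≡1 → B
S(18): 21·(18−5)=273≡13 → N
R(17): 21·(17−5)=252≡18 → S
Y(24): 21·(24−5)=399≡9 → J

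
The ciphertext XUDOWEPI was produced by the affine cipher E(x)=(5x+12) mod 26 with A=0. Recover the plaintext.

XMTQCOLU

The inverse of 5 mod 26 is 21, since 5·21=105≡1. Apply D(y)=21·(y−12) mod 26:
X(23): 21·(23−12)=231≡23 → X
U(20): 21·(20−12)=168≡12 → M
D(3): 21·(3−12)=-189≡19 → T
O(14): 21·(14−12)=42≡16 → Q
W(22): 21·(22−12)=210≡2 → C
E(4): 21·(4−12)=-168≡14 → O
P(15): 21·(15−12)=63≡11 → L
I(8): 21·(8−12)=-84≡20 → U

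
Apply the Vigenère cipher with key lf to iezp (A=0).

Repeat the key across the message: lflf
i(8)+l(11): 19 → t
e(4)+f(5): 9 → j
z(25)+l(11): 36≡10 → k
p(15)+f(5): 20 → u

tjku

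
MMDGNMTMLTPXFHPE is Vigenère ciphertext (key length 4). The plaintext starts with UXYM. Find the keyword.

Subtract each crib letter from the matching ciphertext letter (mod 26):
M(12)−U(20)=-8≡18 → S
M(12)−X(23)=-11≡15 → P
D(3)−Y(24)=-21≡5 → F
G(6)−M(12)=-6≡20 → U

SPFU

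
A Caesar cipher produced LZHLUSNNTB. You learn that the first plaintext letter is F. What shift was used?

6

From the crib: L(11)−F(5)=6, so the shift is 6.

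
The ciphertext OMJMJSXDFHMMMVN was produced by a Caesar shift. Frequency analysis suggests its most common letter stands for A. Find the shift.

12

The most frequent ciphertext letter is M (appears 5 times).
M is position 12; A is position 0.
Shift = 12.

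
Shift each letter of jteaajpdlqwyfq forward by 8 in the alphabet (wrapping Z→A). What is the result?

j(9): 9+8=17 → r
t(19): 19+8=27≡1 → b
e(4): 4+8=12 → m
a(0): 0+8=8 → i
a(0): 0+8=8 → i
j(9): 9+8=17 → r
p(15): 15+8=23 → x
d(3): 3+8=11 → l
l(11): 11+8=19 → t
q(16): 16+8=24 → y
w(22): 22+8=30≡4 → e
y(24): 24+8=32≡6 → g
f(5): 5+8=13 → n
q(16): 16+8=24 → y

rbmiirxltyegny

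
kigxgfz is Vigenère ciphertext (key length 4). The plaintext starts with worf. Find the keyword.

oups

Subtract each crib letter from the matching ciphertext letter (mod 26):
k(10)−w(22)=-12≡14 → o
i(8)−o(14)=-6≡20 → u
g(6)−r(17)=-11≡15 → p
x(23)−f(5)=18 → s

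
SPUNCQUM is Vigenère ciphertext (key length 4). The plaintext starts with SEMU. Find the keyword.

ALIT

Subtract each crib letter from the matching ciphertext letter (mod 26):
S(18)−S(18)=0 → A
P(15)−E(4)=11 → L
U(20)−M(12)=8 → I
N(13)−U(20)=-7≡19 → T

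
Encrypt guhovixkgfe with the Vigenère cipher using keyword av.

Repeat the key across the message: avavavavava
g(6)+a(0): 6 → g
u(20)+v(21): 41≡15 → p
h(7)+a(0): 7 → h
o(14)+v(21): 35≡9 → j
v(21)+a(0): 21 → v
i(8)+v(21): 29≡3 → d
x(23)+a(0): 23 → x
k(10)+v(21): 31≡5 → f
g(6)+a(0): 6 → g
f(5)+v(21): 26≡0 → a
e(4)+a(0): 4 → e

gphjvdxfgae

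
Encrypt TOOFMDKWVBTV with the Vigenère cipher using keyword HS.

Repeat the key across the message: HSHSHSHSHSHS
T(19)+H(7): 26≡0 → A
O(14)+S(18): 32≡6 → G
O(14)+H(7): 21 → V
F(5)+S(18): 23 → X
M(12)+H(7): 19 → T
D(3)+S(18): 21 → V
K(10)+H(7): 17 → R
W(22)+S(18): 40≡14 → O
V(21)+H(7): 28≡2 → C
B(1)+S(18): 19 → T
T(19)+H(7): 26≡0 → A
V(21)+S(18): 39≡13 → N

AGVXTVROCTAN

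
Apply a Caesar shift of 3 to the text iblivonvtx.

leolyrqywa

i(8): 8+3=11 → l
b(1): 1+3=4 → e
l(11): 11+3=14 → o
i(8): 8+3=11 → l
v(21): 21+3=24 → y
o(14): 14+3=17 → r
n(13): 13+3=16 → q
v(21): 21+3=24 → y
t(19): 19+3=22 → w
x(23): 23+3=26≡0 → a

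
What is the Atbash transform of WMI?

DNR

W(22) → D(3)
M(12) → N(13)
I(8) → R(17)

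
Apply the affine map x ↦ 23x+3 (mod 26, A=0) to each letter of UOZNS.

VNGQB

U(20): 23·20+3=463≡21 → V
O(14): 23·14+3=325≡13 → N
Z(25): 23·25+3=578≡6 → G
N(13): 23·13+3=302≡16 → Q
S(18): 23·18+3=417≡1 → B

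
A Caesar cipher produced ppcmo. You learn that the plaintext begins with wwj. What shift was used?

19

From the crib: p(15)−w(22)=-7≡19, so the shift is 19.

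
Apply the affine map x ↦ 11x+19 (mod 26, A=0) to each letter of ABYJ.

TEXO

A(0): 11·0+19=19 → T
B(1): 11·1+19=30≡4 → E
Y(24): 11·24+19=283≡23 → X
J(9): 11·9+19=118≡14 → O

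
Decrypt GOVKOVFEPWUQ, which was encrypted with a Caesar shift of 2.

EMTIMTDCNUSO

G(6): 6−2=4 → E
O(14): 14−2=12 → M
V(21): 21−2=19 → T
K(10): 10−2=8 → I
O(14): 14−2=12 → M
V(21): 21−2=19 → T
F(5): 5−2=3 → D
E(4): 4−2=2 → C
P(15): 15−2=13 → N
W(22): 22−2=20 → U
U(20): 20−2=18 → S
Q(16): 16−2=14 → O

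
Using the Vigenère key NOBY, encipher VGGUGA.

IUHSTO

Repeat the key across the message: NOBYNO
V(21)+N(13): 34≡8 → I
G(6)+O(14): 20 → U
G(6)+B(1): 7 → H
U(20)+Y(24): 44≡18 → S
G(6)+N(13): 19 → T
A(0)+O(14): 14 → O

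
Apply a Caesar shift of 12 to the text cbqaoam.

oncmamy

c(2): 2+12=14 → o
b(1): 1+12=13 → n
q(16): 16+12=28≡2 → c
a(0): 0+12=12 → m
o(14): 14+12=26≡0 → a
a(0): 0+12=12 → m
m(12): 12+12=24 → y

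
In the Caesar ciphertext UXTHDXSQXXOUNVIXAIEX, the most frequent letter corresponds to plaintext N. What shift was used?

The most frequent ciphertext letter is X (appears 6 times).
X is position 23; N is position 13.
Shift = 10.

10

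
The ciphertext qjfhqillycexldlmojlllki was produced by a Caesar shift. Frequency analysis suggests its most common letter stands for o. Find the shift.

The most frequent ciphertext letter is l (appears 7 times).
l is position 11; o is position 14.
Shift = -3≡23.

23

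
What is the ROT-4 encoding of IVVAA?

I(8): 8+4=12 → M
V(21): 21+4=25 → Z
V(21): 21+4=25 → Z
A(0): 0+4=4 → E
A(0): 0+4=4 → E

MZZEE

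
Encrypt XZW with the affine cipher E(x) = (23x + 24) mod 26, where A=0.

HBK

X(23): 23·23+24=553≡7 → H
Z(25): 23·25+24=599≡1 → B
W(22): 23·22+24=530≡10 → K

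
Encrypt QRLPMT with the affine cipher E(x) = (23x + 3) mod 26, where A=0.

Q(16): 23·16+3=371≡7 → H
R(17): 23·17+3=394≡4 → E
L(11): 23·11+3=256≡22 → W
P(15): 23·15+3=348≡10 → K
M(12): 23·12+3=279≡19 → T
T(19): 23·19+3=440≡24 → Y

HEWKTY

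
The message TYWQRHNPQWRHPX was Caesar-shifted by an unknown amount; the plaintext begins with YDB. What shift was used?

From the crib: T(19)−Y(24)=-5≡21, so the shift is 21.

21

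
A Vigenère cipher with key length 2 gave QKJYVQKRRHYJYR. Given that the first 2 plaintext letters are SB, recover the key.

Subtract each crib letter from the matching ciphertext letter (mod 26):
Q(16)−S(18)=-2≡24 → Y
K(10)−B(1)=9 → J

YJ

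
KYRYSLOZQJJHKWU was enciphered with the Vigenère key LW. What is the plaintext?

ZCGCHPDDFNYLZAJ

Repeat the key across the ciphertext: LWLWLWLWLWLWLWL
K(10)−L(11): -1≡25 → Z
Y(24)−W(22): 2 → C
R(17)−L(11): 6 → G
Y(24)−W(22): 2 → C
S(18)−L(11): 7 → H
L(11)−W(22): -11≡15 → P
O(14)−L(11): 3 → D
Z(25)−W(22): 3 → D
Q(16)−L(11): 5 → F
J(9)−W(22): -13≡13 → N
J(9)−L(11): -2≡24 → Y
H(7)−W(22): -15≡11 → L
K(10)−L(11): -1≡25 → Z
W(22)−W(22): 0 → A
U(20)−L(11): 9 → J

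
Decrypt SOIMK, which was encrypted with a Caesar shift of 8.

KGAEC

S(18): 18−8=10 → K
O(14): 14−8=6 → G
I(8): 8−8=0 → A
M(12): 12−8=4 → E
K(10): 10−8=2 → C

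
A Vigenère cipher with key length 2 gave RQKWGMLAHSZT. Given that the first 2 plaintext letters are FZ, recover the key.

MR

Subtract each crib letter from the matching ciphertext letter (mod 26):
R(17)−F(5)=12 → M
Q(16)−Z(25)=-9≡17 → R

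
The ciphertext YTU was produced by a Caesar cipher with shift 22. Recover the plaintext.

Y(24): 24−22=2 → C
T(19): 19−22=-3≡23 → X
U(20): 20−22=-2≡24 → Y

CXY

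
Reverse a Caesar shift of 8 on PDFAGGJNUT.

HVXSYYBFML

P(15): 15−8=7 → H
D(3): 3−8=-5≡21 → V
F(5): 5−8=-3≡23 → X
A(0): 0−8=-8≡18 → S
G(6): 6−8=-2≡24 → Y
G(6): 6−8=-2≡24 → Y
J(9): 9−8=1 → B
N(13): 13−8=5 → F
U(20): 20−8=12 → M
T(19): 19−8=11 → L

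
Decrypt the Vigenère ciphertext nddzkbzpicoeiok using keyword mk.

Repeat the key across the ciphertext: mkmkmkmkmkmkmkm
n(13)−m(12): 1 → b
d(3)−k(10): -7≡19 → t
d(3)−m(12): -9≡17 → r
z(25)−k(10): 15 → p
k(10)−m(12): -2≡24 → y
b(1)−k(10): -9≡17 → r
z(25)−m(12): 13 → n
p(15)−k(10): 5 → f
i(8)−m(12): -4≡22 → w
c(2)−k(10): -8≡18 → s
o(14)−m(12): 2 → c
e(4)−k(10): -6≡20 → u
i(8)−m(12): -4≡22 → w
o(14)−k(10): 4 → e
k(10)−m(12): -2≡24 → y

btrpyrnfwscuwey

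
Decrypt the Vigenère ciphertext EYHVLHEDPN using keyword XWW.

Repeat the key across the ciphertext: XWWXWWXWWX
E(4)−X(23): -19≡7 → H
Y(24)−W(22): 2 → C
H(7)−W(22): -15≡11 → L
V(21)−X(23): -2≡24 → Y
L(11)−W(22): -11≡15 → P
H(7)−W(22): -15≡11 → L
E(4)−X(23): -19≡7 → H
D(3)−W(22): -19≡7 → H
P(15)−W(22): -7≡19 → T
N(13)−X(23): -10≡16 → Q

HCLYPLHHTQ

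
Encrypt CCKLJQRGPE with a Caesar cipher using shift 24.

AAIJHOPENC

C(2): 2+24=26≡0 → A
C(2): 2+24=26≡0 → A
K(10): 10+24=34≡8 → I
L(11): 11+24=35≡9 → J
J(9): 9+24=33≡7 → H
Q(16): 16+24=40≡14 → O
R(17): 17+24=41≡15 → P
G(6): 6+24=30≡4 → E
P(15): 15+24=39≡13 → N
E(4): 4+24=28≡2 → C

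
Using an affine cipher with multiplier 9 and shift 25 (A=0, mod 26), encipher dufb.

d(3): 9·3+25=52≡0 → a
u(20): 9·20+25=205≡23 → x
f(5): 9·5+25=70≡18 → s
b(1): 9·1+25=34≡8 → i

axsi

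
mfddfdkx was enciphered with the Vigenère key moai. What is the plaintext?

Repeat the key across the ciphertext: moaimoai
m(12)−m(12): 0 → a
f(5)−o(14): -9≡17 → r
d(3)−a(0): 3 → d
d(3)−i(8): -5≡21 → v
f(5)−m(12): -7≡19 → t
d(3)−o(14): -11≡15 → p
k(10)−a(0): 10 → k
x(23)−i(8): 15 → p

ardvtpkp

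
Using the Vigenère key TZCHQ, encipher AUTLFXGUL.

TTVSVQFWS

Repeat the key across the message: TZCHQTZCH
A(0)+T(19): 19 → T
U(20)+Z(25): 45≡19 → T
T(19)+C(2): 21 → V
L(11)+H(7): 18 → S
F(5)+Q(16): 21 → V
X(23)+T(19): 42≡16 → Q
G(6)+Z(25): 31≡5 → F
U(20)+C(2): 22 → W
L(11)+H(7): 18 → S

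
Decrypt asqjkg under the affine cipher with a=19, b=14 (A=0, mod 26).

cswxiq

The inverse of 19 mod 26 is 11, since 19·11=209≡1. Apply D(y)=11·(y−14) mod 26:
a(0): 11·(0−14)=-154≡2 → c
s(18): 11·(18−14)=44≡18 → s
q(16): 11·(16−14)=22 → w
j(9): 11·(9−14)=-55≡23 → x
k(10): 11·(10−14)=-44≡8 → i
g(6): 11·(6−14)=-88≡16 → q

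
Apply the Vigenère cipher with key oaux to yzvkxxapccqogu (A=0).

Repeat the key across the message: oauxoauxoauxoa
y(24)+o(14): 38≡12 → m
z(25)+a(0): 25 → z
v(21)+u(20): 41≡15 → p
k(10)+x(23): 33≡7 → h
x(23)+o(14): 37≡11 → l
x(23)+a(0): 23 → x
a(0)+u(20): 20 → u
p(15)+x(23): 38≡12 → m
c(2)+o(14): 16 → q
c(2)+a(0): 2 → c
q(16)+u(20): 36≡10 → k
o(14)+x(23): 37≡11 → l
g(6)+o(14): 20 → u
u(20)+a(0): 20 → u

mzphlxumqckluu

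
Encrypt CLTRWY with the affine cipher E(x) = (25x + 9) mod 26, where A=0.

HYQSNL

C(2): 25·2+9=59≡7 → H
L(11): 25·11+9=284≡24 → Y
T(19): 25·19+9=484≡16 → Q
R(17): 25·17+9=434≡18 → S
W(22): 25·22+9=559≡13 → N
Y(24): 25·24+9=609≡11 → L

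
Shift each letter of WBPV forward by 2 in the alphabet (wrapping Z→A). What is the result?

W(22): 22+2=24 → Y
B(1): 1+2=3 → D
P(15): 15+2=17 → R
V(21): 21+2=23 → X

YDRX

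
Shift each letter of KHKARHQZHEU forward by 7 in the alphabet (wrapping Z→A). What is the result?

RORHYOXGOLB

K(10): 10+7=17 → R
H(7): 7+7=14 → O
K(10): 10+7=17 → R
A(0): 0+7=7 → H
R(17): 17+7=24 → Y
H(7): 7+7=14 → O
Q(16): 16+7=23 → X
Z(25): 25+7=32≡6 → G
H(7): 7+7=14 → O
E(4): 4+7=11 → L
U(20): 20+7=27≡1 → B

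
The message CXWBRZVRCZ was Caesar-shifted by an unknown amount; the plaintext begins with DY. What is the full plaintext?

From the crib: C(2)−D(3)=-1≡25, so the shift is 25.
Subtract 25 from each ciphertext letter:
C(2): 2−25=-23≡3 → D
X(23): 23−25=-2≡24 → Y
W(22): 22−25=-3≡23 → X
B(1): 1−25=-24≡2 → C
R(17): 17−25=-8≡18 → S
Z(25): 25−25=0 → A
V(21): 21−25=-4≡22 → W
R(17): 17−25=-8≡18 → S
C(2): 2−25=-23≡3 → D
Z(25): 25−25=0 → A

DYXCSAWSDA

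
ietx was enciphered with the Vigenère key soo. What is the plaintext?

Repeat the key across the ciphertext: soos
i(8)−s(18): -10≡16 → q
e(4)−o(14): -10≡16 → q
t(19)−o(14): 5 → f
x(23)−s(18): 5 → f

qqff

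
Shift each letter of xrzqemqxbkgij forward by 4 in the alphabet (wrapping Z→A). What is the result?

x(23): 23+4=27≡1 → b
r(17): 17+4=21 → v
z(25): 25+4=29≡3 → d
q(16): 16+4=20 → u
e(4): 4+4=8 → i
m(12): 12+4=16 → q
q(16): 16+4=20 → u
x(23): 23+4=27≡1 → b
b(1): 1+4=5 → f
k(10): 10+4=14 → o
g(6): 6+4=10 → k
i(8): 8+4=12 → m
j(9): 9+4=13 → n

bvduiqubfokmn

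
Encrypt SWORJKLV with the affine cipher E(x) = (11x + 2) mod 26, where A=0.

S(18): 11·18+2=200≡18 → S
W(22): 11·22+2=244≡10 → K
O(14): 11·14+2=156≡0 → A
R(17): 11·17+2=189≡7 → H
J(9): 11·9+2=101≡23 → X
K(10): 11·10+2=112≡8 → I
L(11): 11·11+2=123≡19 → T
V(21): 11·21+2=233≡25 → Z

SKAHXITZ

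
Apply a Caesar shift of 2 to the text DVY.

FXA

D(3): 3+2=5 → F
V(21): 21+2=23 → X
Y(24): 24+2=26≡0 → A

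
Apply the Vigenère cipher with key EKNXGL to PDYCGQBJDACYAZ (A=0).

Repeat the key across the message: EKNXGLEKNXGLEK
P(15)+E(4): 19 → T
D(3)+K(10): 13 → N
Y(24)+N(13): 37≡11 → L
C(2)+X(23): 25 → Z
G(6)+G(6): 12 → M
Q(16)+L(11): 27≡1 → B
B(1)+E(4): 5 → F
J(9)+K(10): 19 → T
D(3)+N(13): 16 → Q
A(0)+X(23): 23 → X
C(2)+G(6): 8 → I
Y(24)+L(11): 35≡9 → J
A(0)+E(4): 4 → E
Z(25)+K(10): 35≡9 → J

TNLZMBFTQXIJEJ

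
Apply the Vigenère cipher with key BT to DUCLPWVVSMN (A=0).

ENDEQPWOTFO

Repeat the key across the message: BTBTBTBTBTB
D(3)+B(1): 4 → E
U(20)+T(19): 39≡13 → N
C(2)+B(1): 3 → D
L(11)+T(19): 30≡4 → E
P(15)+B(1): 16 → Q
W(22)+T(19): 41≡15 → P
V(21)+B(1): 22 → W
V(21)+T(19): 40≡14 → O
S(18)+B(1): 19 → T
M(12)+T(19): 31≡5 → F
N(13)+B(1): 14 → O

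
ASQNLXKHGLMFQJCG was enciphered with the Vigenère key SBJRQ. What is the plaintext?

IRHWVFJYPVUEHSMO

Repeat the key across the ciphertext: SBJRQSBJRQSBJRQS
A(0)−S(18): -18≡8 → I
S(18)−B(1): 17 → R
Q(16)−J(9): 7 → H
N(13)−R(17): -4≡22 → W
L(11)−Q(16): -5≡21 → V
X(23)−S(18): 5 → F
K(10)−B(1): 9 → J
H(7)−J(9): -2≡24 → Y
G(6)−R(17): -11≡15 → P
L(11)−Q(16): -5≡21 → V
M(12)−S(18): -6≡20 → U
F(5)−B(1): 4 → E
Q(16)−J(9): 7 → H
J(9)−R(17): -8≡18 → S
C(2)−Q(16): -14≡12 → M
G(6)−S(18): -12≡14 → O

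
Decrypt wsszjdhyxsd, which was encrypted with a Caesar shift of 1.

w(22): 22−1=21 → v
s(18): 18−1=17 → r
s(18): 18−1=17 → r
z(25): 25−1=24 → y
j(9): 9−1=8 → i
d(3): 3−1=2 → c
h(7): 7−1=6 → g
y(24): 24−1=23 → x
x(23): 23−1=22 → w
s(18): 18−1=17 → r
d(3): 3−1=2 → c

vrryicgxwrc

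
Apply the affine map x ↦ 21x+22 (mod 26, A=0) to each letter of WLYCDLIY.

W(22): 21·22+22=484≡16 → Q
L(11): 21·11+22=253≡19 → T
Y(24): 21·24+22=526≡6 → G
C(2): 21·2+22=64≡12 → M
D(3): 21·3+22=85≡7 → H
L(11): 21·11+22=253≡19 → T
I(8): 21·8+22=190≡8 → I
Y(24): 21·24+22=526≡6 → G

QTGMHTIG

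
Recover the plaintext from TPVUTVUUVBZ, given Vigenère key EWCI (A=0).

PTTMPZSMRFX

Repeat the key across the ciphertext: EWCIEWCIEWC
T(19)−E(4): 15 → P
P(15)−W(22): -7≡19 → T
V(21)−C(2): 19 → T
U(20)−I(8): 12 → M
T(19)−E(4): 15 → P
V(21)−W(22): -1≡25 → Z
U(20)−C(2): 18 → S
U(20)−I(8): 12 → M
V(21)−E(4): 17 → R
B(1)−W(22): -21≡5 → F
Z(25)−C(2): 23 → X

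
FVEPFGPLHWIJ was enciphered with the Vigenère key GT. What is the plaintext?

ZCYWZNJSBDCQ

Repeat the key across the ciphertext: GTGTGTGTGTGT
F(5)−G(6): -1≡25 → Z
V(21)−T(19): 2 → C
E(4)−G(6): -2≡24 → Y
P(15)−T(19): -4≡22 → W
F(5)−G(6): -1≡25 → Z
G(6)−T(19): -13≡13 → N
P(15)−G(6): 9 → J
L(11)−T(19): -8≡18 → S
H(7)−G(6): 1 → B
W(22)−T(19): 3 → D
I(8)−G(6): 2 → C
J(9)−T(19): -10≡16 → Q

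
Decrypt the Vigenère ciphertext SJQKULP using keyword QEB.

CFPUQKZ

Repeat the key across the ciphertext: QEBQEBQ
S(18)−Q(16): 2 → C
J(9)−E(4): 5 → F
Q(16)−B(1): 15 → P
K(10)−Q(16): -6≡20 → U
U(20)−E(4): 16 → Q
L(11)−B(1): 10 → K
P(15)−Q(16): -1≡25 → Z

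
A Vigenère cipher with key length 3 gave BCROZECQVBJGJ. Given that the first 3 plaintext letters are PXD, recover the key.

MFO

Subtract each crib letter from the matching ciphertext letter (mod 26):
B(1)−P(15)=-14≡12 → M
C(2)−X(23)=-21≡5 → F
R(17)−D(3)=14 → O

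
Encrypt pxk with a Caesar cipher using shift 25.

p(15): 15+25=40≡14 → o
x(23): 23+25=48≡22 → w
k(10): 10+25=35≡9 → j

owj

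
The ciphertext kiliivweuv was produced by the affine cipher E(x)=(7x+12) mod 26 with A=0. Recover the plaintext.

wslssfukqf

The inverse of 7 mod 26 is 15, since 7·15=105≡1. Apply D(y)=15·(y−12) mod 26:
k(10): 15·(10−12)=-30≡22 → w
i(8): 15·(8−12)=-60≡18 → s
l(11): 15·(11−12)=-15≡11 → l
i(8): 15·(8−12)=-60≡18 → s
i(8): 15·(8−12)=-60≡18 → s
v(21): 15·(21−12)=135≡5 → f
w(22): 15·(22−12)=150≡20 → u
e(4): 15·(4−12)=-120≡10 → k
u(20): 15·(20−12)=120≡16 → q
v(21): 15·(21−12)=135≡5 → f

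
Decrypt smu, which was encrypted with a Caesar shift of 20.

ysa

s(18): 18−20=-2≡24 → y
m(12): 12−20=-8≡18 → s
u(20): 20−20=0 → a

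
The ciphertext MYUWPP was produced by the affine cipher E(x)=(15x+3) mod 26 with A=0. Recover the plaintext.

LRPDGG

The inverse of 15 mod 26 is 7, since 15·7=105≡1. Apply D(y)=7·(y−3) mod 26:
M(12): 7·(12−3)=63≡11 → L
Y(24): 7·(24−3)=147≡17 → R
U(20): 7·(20−3)=119≡15 → P
W(22): 7·(22−3)=133≡3 → D
P(15): 7·(15−3)=84≡6 → G
P(15): 7·(15−3)=84≡6 → G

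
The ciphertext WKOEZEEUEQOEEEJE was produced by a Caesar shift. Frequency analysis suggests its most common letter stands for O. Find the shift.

16

The most frequent ciphertext letter is E (appears 8 times).
E is position 4; O is position 14.
Shift = -10≡16.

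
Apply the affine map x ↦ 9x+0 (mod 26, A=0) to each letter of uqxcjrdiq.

u(20): 9·20+0=180≡24 → y
q(16): 9·16+0=144≡14 → o
x(23): 9·23+0=207≡25 → z
c(2): 9·2+0=18 → s
j(9): 9·9+0=81≡3 → d
r(17): 9·17+0=153≡23 → x
d(3): 9·3+0=27≡1 → b
i(8): 9·8+0=72≡20 → u
q(16): 9·16+0=144≡14 → o

yozsdxbuo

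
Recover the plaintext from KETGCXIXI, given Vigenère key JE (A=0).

BAKCTTZTZ

Repeat the key across the ciphertext: JEJEJEJEJ
K(10)−J(9): 1 → B
E(4)−E(4): 0 → A
T(19)−J(9): 10 → K
G(6)−E(4): 2 → C
C(2)−J(9): -7≡19 → T
X(23)−E(4): 19 → T
I(8)−J(9): -1≡25 → Z
X(23)−E(4): 19 → T
I(8)−J(9): -1≡25 → Z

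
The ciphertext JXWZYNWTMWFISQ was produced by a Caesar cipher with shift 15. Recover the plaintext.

UIHKJYHEXHQTDB

J(9): 9−15=-6≡20 → U
X(23): 23−15=8 → I
W(22): 22−15=7 → H
Z(25): 25−15=10 → K
Y(24): 24−15=9 → J
N(13): 13−15=-2≡24 → Y
W(22): 22−15=7 → H
T(19): 19−15=4 → E
M(12): 12−15=-3≡23 → X
W(22): 22−15=7 → H
F(5): 5−15=-10≡16 → Q
I(8): 8−15=-7≡19 → T
S(18): 18−15=3 → D
Q(16): 16−15=1 → B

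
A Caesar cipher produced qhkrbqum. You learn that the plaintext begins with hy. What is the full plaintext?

From the crib: q(16)−h(7)=9, so the shift is 9.
Subtract 9 from each ciphertext letter:
q(16): 16−9=7 → h
h(7): 7−9=-2≡24 → y
k(10): 10−9=1 → b
r(17): 17−9=8 → i
b(1): 1−9=-8≡18 → s
q(16): 16−9=7 → h
u(20): 20−9=11 → l
m(12): 12−9=3 → d

hybishld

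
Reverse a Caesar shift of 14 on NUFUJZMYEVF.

ZGRGVLYKQHR

N(13): 13−14=-1≡25 → Z
U(20): 20−14=6 → G
F(5): 5−14=-9≡17 → R
U(20): 20−14=6 → G
J(9): 9−14=-5≡21 → V
Z(25): 25−14=11 → L
M(12): 12−14=-2≡24 → Y
Y(24): 24−14=10 → K
E(4): 4−14=-10≡16 → Q
V(21): 21−14=7 → H
F(5): 5−14=-9≡17 → R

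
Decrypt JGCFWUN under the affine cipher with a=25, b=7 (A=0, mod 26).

The inverse of 25 mod 26 is 25, since 25·25=625≡1. Apply D(y)=25·(y−7) mod 26:
J(9): 25·(9−7)=50≡24 → Y
G(6): 25·(6−7)=-25≡1 → B
C(2): 25·(2−7)=-125≡5 → F
F(5): 25·(5−7)=-50≡2 → C
W(22): 25·(22−7)=375≡11 → L
U(20): 25·(20−7)=325≡13 → N
N(13): 25·(13−7)=150≡20 → U

YBFCLNU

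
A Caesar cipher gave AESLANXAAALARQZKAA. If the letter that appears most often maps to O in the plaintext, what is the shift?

The most frequent ciphertext letter is A (appears 8 times).
A is position 0; O is position 14.
Shift = -14≡12.

12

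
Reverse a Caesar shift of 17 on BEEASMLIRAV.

B(1): 1−17=-16≡10 → K
E(4): 4−17=-13≡13 → N
E(4): 4−17=-13≡13 → N
A(0): 0−17=-17≡9 → J
S(18): 18−17=1 → B
M(12): 12−17=-5≡21 → V
L(11): 11−17=-6≡20 → U
I(8): 8−17=-9≡17 → R
R(17): 17−17=0 → A
A(0): 0−17=-17≡9 → J
V(21): 21−17=4 → E

KNNJBVURAJE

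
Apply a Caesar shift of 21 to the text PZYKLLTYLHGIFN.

P(15): 15+21=36≡10 → K
Z(25): 25+21=46≡20 → U
Y(24): 24+21=45≡19 → T
K(10): 10+21=31≡5 → F
L(11): 11+21=32≡6 → G
L(11): 11+21=32≡6 → G
T(19): 19+21=40≡14 → O
Y(24): 24+21=45≡19 → T
L(11): 11+21=32≡6 → G
H(7): 7+21=28≡2 → C
G(6): 6+21=27≡1 → B
I(8): 8+21=29≡3 → D
F(5): 5+21=26≡0 → A
N(13): 13+21=34≡8 → I

KUTFGGOTGCBDAI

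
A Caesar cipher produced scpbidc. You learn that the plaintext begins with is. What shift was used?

10

From the crib: s(18)−i(8)=10, so the shift is 10.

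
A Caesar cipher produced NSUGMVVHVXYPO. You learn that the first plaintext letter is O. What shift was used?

From the crib: N(13)−O(14)=-1≡25, so the shift is 25.

25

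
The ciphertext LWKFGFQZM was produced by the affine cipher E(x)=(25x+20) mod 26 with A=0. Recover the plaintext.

JYKPOPEVI

The inverse of 25 mod 26 is 25, since 25·25=625≡1. Apply D(y)=25·(y−20) mod 26:
L(11): 25·(11−20)=-225≡9 → J
W(22): 25·(22−20)=50≡24 → Y
K(10): 25·(10−20)=-250≡10 → K
F(5): 25·(5−20)=-375≡15 → P
G(6): 25·(6−20)=-350≡14 → O
F(5): 25·(5−20)=-375≡15 → P
Q(16): 25·(16−20)=-100≡4 → E
Z(25): 25·(25−20)=125≡21 → V
M(12): 25·(12−20)=-200≡8 → I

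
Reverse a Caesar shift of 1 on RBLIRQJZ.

QAKHQPIY

R(17): 17−1=16 → Q
B(1): 1−1=0 → A
L(11): 11−1=10 → K
I(8): 8−1=7 → H
R(17): 17−1=16 → Q
Q(16): 16−1=15 → P
J(9): 9−1=8 → I
Z(25): 25−1=24 → Y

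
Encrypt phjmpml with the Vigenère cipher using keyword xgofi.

Repeat the key across the message: xgofixg
p(15)+x(23): 38≡12 → m
h(7)+g(6): 13 → n
j(9)+o(14): 23 → x
m(12)+f(5): 17 → r
p(15)+i(8): 23 → x
m(12)+x(23): 35≡9 → j
l(11)+g(6): 17 → r

mnxrxjr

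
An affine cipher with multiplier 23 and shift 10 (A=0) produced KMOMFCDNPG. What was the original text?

AIQITULZHK

The inverse of 23 mod 26 is 17, since 23·17=391≡1. Apply D(y)=17·(y−10) mod 26:
K(10): 17·(10−10)=0 → A
M(12): 17·(12−10)=34≡8 → I
O(14): 17·(14−10)=68≡16 → Q
M(12): 17·(12−10)=34≡8 → I
F(5): 17·(5−10)=-85≡19 → T
C(2): 17·(2−10)=-136≡20 → U
D(3): 17·(3−10)=-119≡11 → L
N(13): 17·(13−10)=51≡25 → Z
P(15): 17·(15−10)=85≡7 → H
G(6): 17·(6−10)=-68≡10 → K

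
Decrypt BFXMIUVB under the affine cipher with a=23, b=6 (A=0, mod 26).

TJDYIEVT

The inverse of 23 mod 26 is 17, since 23·17=391≡1. Apply D(y)=17·(y−6) mod 26:
B(1): 17·(1−6)=-85≡19 → T
F(5): 17·(5−6)=-17≡9 → J
X(23): 17·(23−6)=289≡3 → D
M(12): 17·(12−6)=102≡24 → Y
I(8): 17·(8−6)=34≡8 → I
U(20): 17·(20−6)=238≡4 → E
V(21): 17·(21−6)=255≡21 → V
B(1): 17·(1−6)=-85≡19 → T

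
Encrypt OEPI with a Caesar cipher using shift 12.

O(14): 14+12=26≡0 → A
E(4): 4+12=16 → Q
P(15): 15+12=27≡1 → B
I(8): 8+12=20 → U

AQBU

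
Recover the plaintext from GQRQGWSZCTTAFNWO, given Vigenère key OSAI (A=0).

SYRISESROBTSRVWG

Repeat the key across the ciphertext: OSAIOSAIOSAIOSAI
G(6)−O(14): -8≡18 → S
Q(16)−S(18): -2≡24 → Y
R(17)−A(0): 17 → R
Q(16)−I(8): 8 → I
G(6)−O(14): -8≡18 → S
W(22)−S(18): 4 → E
S(18)−A(0): 18 → S
Z(25)−I(8): 17 → R
C(2)−O(14): -12≡14 → O
T(19)−S(18): 1 → B
T(19)−A(0): 19 → T
A(0)−I(8): -8≡18 → S
F(5)−O(14): -9≡17 → R
N(13)−S(18): -5≡21 → V
W(22)−A(0): 22 → W
O(14)−I(8): 6 → G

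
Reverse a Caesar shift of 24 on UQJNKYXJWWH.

U(20): 20−24=-4≡22 → W
Q(16): 16−24=-8≡18 → S
J(9): 9−24=-15≡11 → L
N(13): 13−24=-11≡15 → P
K(10): 10−24=-14≡12 → M
Y(24): 24−24=0 → A
X(23): 23−24=-1≡25 → Z
J(9): 9−24=-15≡11 → L
W(22): 22−24=-2≡24 → Y
W(22): 22−24=-2≡24 → Y
H(7): 7−24=-17≡9 → J

WSLPMAZLYYJ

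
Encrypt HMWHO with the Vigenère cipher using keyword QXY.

Repeat the key across the message: QXYQX
H(7)+Q(16): 23 → X
M(12)+X(23): 35≡9 → J
W(22)+Y(24): 46≡20 → U
H(7)+Q(16): 23 → X
O(14)+X(23): 37≡11 → L

XJUXL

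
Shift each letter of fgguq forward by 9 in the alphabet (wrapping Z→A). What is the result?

oppdz

f(5): 5+9=14 → o
g(6): 6+9=15 → p
g(6): 6+9=15 → p
u(20): 20+9=29≡3 → d
q(16): 16+9=25 → z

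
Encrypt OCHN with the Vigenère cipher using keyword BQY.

Repeat the key across the message: BQYB
O(14)+B(1): 15 → P
C(2)+Q(16): 18 → S
H(7)+Y(24): 31≡5 → F
N(13)+B(1): 14 → O

PSFO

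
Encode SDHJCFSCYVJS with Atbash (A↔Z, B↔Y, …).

HWSQXUHXBEQH

S(18) → H(7)
D(3) → W(22)
H(7) → S(18)
J(9) → Q(16)
C(2) → X(23)
F(5) → U(20)
S(18) → H(7)
C(2) → X(23)
Y(24) → B(1)
V(21) → E(4)
J(9) → Q(16)
S(18) → H(7)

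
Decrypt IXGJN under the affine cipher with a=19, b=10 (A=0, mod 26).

ENIPH

The inverse of 19 mod 26 is 11, since 19·11=209≡1. Apply D(y)=11·(y−10) mod 26:
I(8): 11·(8−10)=-22≡4 → E
X(23): 11·(23−10)=143≡13 → N
G(6): 11·(6−10)=-44≡8 → I
J(9): 11·(9−10)=-11≡15 → P
N(13): 11·(13−10)=33≡7 → H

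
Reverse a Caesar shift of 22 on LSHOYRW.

PWLSCVA

L(11): 11−22=-11≡15 → P
S(18): 18−22=-4≡22 → W
H(7): 7−22=-15≡11 → L
O(14): 14−22=-8≡18 → S
Y(24): 24−22=2 → C
R(17): 17−22=-5≡21 → V
W(22): 22−22=0 → A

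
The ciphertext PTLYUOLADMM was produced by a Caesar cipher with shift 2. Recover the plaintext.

P(15): 15−2=13 → N
T(19): 19−2=17 → R
L(11): 11−2=9 → J
Y(24): 24−2=22 → W
U(20): 20−2=18 → S
O(14): 14−2=12 → M
L(11): 11−2=9 → J
A(0): 0−2=-2≡24 → Y
D(3): 3−2=1 → B
M(12): 12−2=10 → K
M(12): 12−2=10 → K

NRJWSMJYBKK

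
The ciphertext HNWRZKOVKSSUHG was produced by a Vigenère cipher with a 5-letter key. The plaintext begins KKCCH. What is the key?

Subtract each crib letter from the matching ciphertext letter (mod 26):
H(7)−K(10)=-3≡23 → X
N(13)−K(10)=3 → D
W(22)−C(2)=20 → U
R(17)−C(2)=15 → P
Z(25)−H(7)=18 → S

XDUPS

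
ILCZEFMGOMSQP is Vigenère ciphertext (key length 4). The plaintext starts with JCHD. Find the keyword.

ZJVW

Subtract each crib letter from the matching ciphertext letter (mod 26):
I(8)−J(9)=-1≡25 → Z
L(11)−C(2)=9 → J
C(2)−H(7)=-5≡21 → V
Z(25)−D(3)=22 → W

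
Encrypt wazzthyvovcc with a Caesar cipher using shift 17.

w(22): 22+17=39≡13 → n
a(0): 0+17=17 → r
z(25): 25+17=42≡16 → q
z(25): 25+17=42≡16 → q
t(19): 19+17=36≡10 → k
h(7): 7+17=24 → y
y(24): 24+17=41≡15 → p
v(21): 21+17=38≡12 → m
o(14): 14+17=31≡5 → f
v(21): 21+17=38≡12 → m
c(2): 2+17=19 → t
c(2): 2+17=19 → t

nrqqkypmfmtt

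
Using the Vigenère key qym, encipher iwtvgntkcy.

Repeat the key across the message: qymqymqymq
i(8)+q(16): 24 → y
w(22)+y(24): 46≡20 → u
t(19)+m(12): 31≡5 → f
v(21)+q(16): 37≡11 → l
g(6)+y(24): 30≡4 → e
n(13)+m(12): 25 → z
t(19)+q(16): 35≡9 → j
k(10)+y(24): 34≡8 → i
c(2)+m(12): 14 → o
y(24)+q(16): 40≡14 → o

yuflezjioo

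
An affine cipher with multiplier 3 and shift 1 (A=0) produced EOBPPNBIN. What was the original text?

BNAWWEALE

The inverse of 3 mod 26 is 9, since 3·9=27≡1. Apply D(y)=9·(y−1) mod 26:
E(4): 9·(4−1)=27≡1 → B
O(14): 9·(14−1)=117≡13 → N
B(1): 9·(1−1)=0 → A
P(15): 9·(15−1)=126≡22 → W
P(15): 9·(15−1)=126≡22 → W
N(13): 9·(13−1)=108≡4 → E
B(1): 9·(1−1)=0 → A
I(8): 9·(8−1)=63≡11 → L
N(13): 9·(13−1)=108≡4 → E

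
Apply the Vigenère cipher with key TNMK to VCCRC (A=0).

Repeat the key across the message: TNMKT
V(21)+T(19): 40≡14 → O
C(2)+N(13): 15 → P
C(2)+M(12): 14 → O
R(17)+K(10): 27≡1 → B
C(2)+T(19): 21 → V

OPOBV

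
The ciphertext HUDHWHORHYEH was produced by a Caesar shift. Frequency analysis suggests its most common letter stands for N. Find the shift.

20

The most frequent ciphertext letter is H (appears 5 times).
H is position 7; N is position 13.
Shift = -6≡20.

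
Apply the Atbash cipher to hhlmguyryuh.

ssontfbibfs

h(7) → s(18)
h(7) → s(18)
l(11) → o(14)
m(12) → n(13)
g(6) → t(19)
u(20) → f(5)
y(24) → b(1)
r(17) → i(8)
y(24) → b(1)
u(20) → f(5)
h(7) → s(18)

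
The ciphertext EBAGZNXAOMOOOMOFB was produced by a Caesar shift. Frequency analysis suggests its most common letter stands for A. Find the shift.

The most frequent ciphertext letter is O (appears 5 times).
O is position 14; A is position 0.
Shift = 14.

14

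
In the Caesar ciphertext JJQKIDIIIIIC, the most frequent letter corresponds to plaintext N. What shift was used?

21

The most frequent ciphertext letter is I (appears 6 times).
I is position 8; N is position 13.
Shift = -5≡21.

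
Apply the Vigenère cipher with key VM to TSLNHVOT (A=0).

OEGZCHJF

Repeat the key across the message: VMVMVMVM
T(19)+V(21): 40≡14 → O
S(18)+M(12): 30≡4 → E
L(11)+V(21): 32≡6 → G
N(13)+M(12): 25 → Z
H(7)+V(21): 28≡2 → C
V(21)+M(12): 33≡7 → H
O(14)+V(21): 35≡9 → J
T(19)+M(12): 31≡5 → F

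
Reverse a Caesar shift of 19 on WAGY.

DHNF

W(22): 22−19=3 → D
A(0): 0−19=-19≡7 → H
G(6): 6−19=-13≡13 → N
Y(24): 24−19=5 → F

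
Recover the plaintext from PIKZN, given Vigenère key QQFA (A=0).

ZSFZX

Repeat the key across the ciphertext: QQFAQ
P(15)−Q(16): -1≡25 → Z
I(8)−Q(16): -8≡18 → S
K(10)−F(5): 5 → F
Z(25)−A(0): 25 → Z
N(13)−Q(16): -3≡23 → X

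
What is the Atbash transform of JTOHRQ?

J(9) → Q(16)
T(19) → G(6)
O(14) → L(11)
H(7) → S(18)
R(17) → I(8)
Q(16) → J(9)

QGLSIJ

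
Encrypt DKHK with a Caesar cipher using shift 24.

BIFI

D(3): 3+24=27≡1 → B
K(10): 10+24=34≡8 → I
H(7): 7+24=31≡5 → F
K(10): 10+24=34≡8 → I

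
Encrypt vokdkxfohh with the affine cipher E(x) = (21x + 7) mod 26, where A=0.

v(21): 21·21+7=448≡6 → g
o(14): 21·14+7=301≡15 → p
k(10): 21·10+7=217≡9 → j
d(3): 21·3+7=70≡18 → s
k(10): 21·10+7=217≡9 → j
x(23): 21·23+7=490≡22 → w
f(5): 21·5+7=112≡8 → i
o(14): 21·14+7=301≡15 → p
h(7): 21·7+7=154≡24 → y
h(7): 21·7+7=154≡24 → y

gpjsjwipyy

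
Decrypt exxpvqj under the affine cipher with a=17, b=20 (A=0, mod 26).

The inverse of 17 mod 26 is 23, since 17·23=391≡1. Apply D(y)=23·(y−20) mod 26:
e(4): 23·(4−20)=-368≡22 → w
x(23): 23·(23−20)=69≡17 → r
x(23): 23·(23−20)=69≡17 → r
p(15): 23·(15−20)=-115≡15 → p
v(21): 23·(21−20)=23 → x
q(16): 23·(16−20)=-92≡12 → m
j(9): 23·(9−20)=-253≡7 → h

wrrpxmh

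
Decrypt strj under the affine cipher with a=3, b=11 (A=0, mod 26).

The inverse of 3 mod 26 is 9, since 3·9=27≡1. Apply D(y)=9·(y−11) mod 26:
s(18): 9·(18−11)=63≡11 → l
t(19): 9·(19−11)=72≡20 → u
r(17): 9·(17−11)=54≡2 → c
j(9): 9·(9−11)=-18≡8 → i

luci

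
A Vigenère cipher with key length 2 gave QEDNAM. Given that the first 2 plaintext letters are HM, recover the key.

Subtract each crib letter from the matching ciphertext letter (mod 26):
Q(16)−H(7)=9 → J
E(4)−M(12)=-8≡18 → S

JS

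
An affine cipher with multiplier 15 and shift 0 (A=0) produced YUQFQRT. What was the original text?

The inverse of 15 mod 26 is 7, since 15·7=105≡1. Apply D(y)=7·(y−0) mod 26:
Y(24): 7·(24−0)=168≡12 → M
U(20): 7·(20−0)=140≡10 → K
Q(16): 7·(16−0)=112≡8 → I
F(5): 7·(5−0)=35≡9 → J
Q(16): 7·(16−0)=112≡8 → I
R(17): 7·(17−0)=119≡15 → P
T(19): 7·(19−0)=133≡3 → D

MKIJIPD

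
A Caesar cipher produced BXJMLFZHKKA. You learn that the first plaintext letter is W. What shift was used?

From the crib: B(1)−W(22)=-21≡5, so the shift is 5.

5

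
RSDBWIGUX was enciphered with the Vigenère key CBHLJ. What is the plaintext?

Repeat the key across the ciphertext: CBHLJCBHL
R(17)−C(2): 15 → P
S(18)−B(1): 17 → R
D(3)−H(7): -4≡22 → W
B(1)−L(11): -10≡16 → Q
W(22)−J(9): 13 → N
I(8)−C(2): 6 → G
G(6)−B(1): 5 → F
U(20)−H(7): 13 → N
X(23)−L(11): 12 → M

PRWQNGFNM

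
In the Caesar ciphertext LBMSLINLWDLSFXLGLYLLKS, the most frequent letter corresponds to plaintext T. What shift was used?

18

The most frequent ciphertext letter is L (appears 8 times).
L is position 11; T is position 19.
Shift = -8≡18.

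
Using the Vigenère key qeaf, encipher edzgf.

Repeat the key across the message: qeafq
e(4)+q(16): 20 → u
d(3)+e(4): 7 → h
z(25)+a(0): 25 → z
g(6)+f(5): 11 → l
f(5)+q(16): 21 → v

uhzlv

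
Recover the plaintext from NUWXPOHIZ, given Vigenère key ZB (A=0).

OTXWQNIHA

Repeat the key across the ciphertext: ZBZBZBZBZ
N(13)−Z(25): -12≡14 → O
U(20)−B(1): 19 → T
W(22)−Z(25): -3≡23 → X
X(23)−B(1): 22 → W
P(15)−Z(25): -10≡16 → Q
O(14)−B(1): 13 → N
H(7)−Z(25): -18≡8 → I
I(8)−B(1): 7 → H
Z(25)−Z(25): 0 → A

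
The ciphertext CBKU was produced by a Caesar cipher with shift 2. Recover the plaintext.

C(2): 2−2=0 → A
B(1): 1−2=-1≡25 → Z
K(10): 10−2=8 → I
U(20): 20−2=18 → S

AZIS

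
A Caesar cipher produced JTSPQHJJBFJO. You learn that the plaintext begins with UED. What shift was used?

From the crib: J(9)−U(20)=-11≡15, so the shift is 15.

15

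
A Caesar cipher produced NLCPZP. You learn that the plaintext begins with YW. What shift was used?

15

From the crib: N(13)−Y(24)=-11≡15, so the shift is 15.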